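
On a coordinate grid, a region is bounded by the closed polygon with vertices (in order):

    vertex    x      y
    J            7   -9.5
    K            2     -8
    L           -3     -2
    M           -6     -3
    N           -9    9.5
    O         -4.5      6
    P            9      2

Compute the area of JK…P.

Apply the surveyor's formula: 2A = Σ (x_i·y_{i+1} − x_{i+1}·y_i), indices taken mod 7.
Σ = (-37) + (-28) + (-3) + (-84) + (-11.25) + (-63) + (-99.5) = -325.75
Area = |Σ|/2 = 162.875.

162.875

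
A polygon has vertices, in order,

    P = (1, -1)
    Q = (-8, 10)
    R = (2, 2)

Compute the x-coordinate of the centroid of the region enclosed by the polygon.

Apply the surveyor's formula. First the cross-terms c_i = x_i·y_{i+1} − x_{i+1}·y_i:
  2, -36, -4  ⇒  2A = -38, A = -19.
Then Σ (x_i + x_{i+1})·c_i = 190, so x̄ = 190 / (6·(-19)) = -5/3.

-5/3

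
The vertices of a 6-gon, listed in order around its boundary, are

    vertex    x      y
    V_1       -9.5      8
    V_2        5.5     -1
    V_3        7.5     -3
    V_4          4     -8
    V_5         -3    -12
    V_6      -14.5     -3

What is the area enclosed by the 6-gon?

Apply the shoelace formula: 2A = Σ (x_i·y_{i+1} − x_{i+1}·y_i), indices taken mod 6.
V_1→V_2: (-9.5)(-1) − (5.5)(8) = -34.5
V_2→V_3: (5.5)(-3) − (7.5)(-1) = -9
V_3→V_4: (7.5)(-8) − (4)(-3) = -48
V_4→V_5: (4)(-12) − (-3)(-8) = -72
V_5→V_6: (-3)(-3) − (-14.5)(-12) = -165
V_6→V_1: (-14.5)(8) − (-9.5)(-3) = -144.5
Σ = -473
Area = |Σ|/2 = 236.5.

236.5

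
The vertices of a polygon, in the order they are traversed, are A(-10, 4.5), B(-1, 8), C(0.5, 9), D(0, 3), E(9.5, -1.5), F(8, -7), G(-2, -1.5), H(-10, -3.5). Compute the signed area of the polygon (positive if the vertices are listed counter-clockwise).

-142

Σ = (-75.5) + (-13) + (1.5) + (-28.5) + (-54.5) + (-26) + (-8) + (-80) = -284
Signed area = Σ/2 = -142 (negative ⇒ clockwise traversal).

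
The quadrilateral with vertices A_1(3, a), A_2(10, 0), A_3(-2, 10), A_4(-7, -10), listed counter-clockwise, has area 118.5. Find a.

Write out the shoelace sum; only the two edges meeting at A_1 involve a:
2·Area = [((-7)·a − 3·(-10)) + (3·0 − 10·a)] + 190
       = -17·a + 220 = 237
⇒ a = -1.

-1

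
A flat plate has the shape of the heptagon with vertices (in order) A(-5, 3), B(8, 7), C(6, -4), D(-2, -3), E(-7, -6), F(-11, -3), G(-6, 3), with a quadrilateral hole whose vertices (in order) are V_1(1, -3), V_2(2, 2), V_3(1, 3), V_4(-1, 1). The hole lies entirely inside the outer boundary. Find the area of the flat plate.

Outer boundary:
Apply the shoelace formula: 2A = Σ (x_i·y_{i+1} − x_{i+1}·y_i), indices taken mod 7.
Cross-terms: -59, -74, -26, -9, -45, -51, -3  ⇒  Σ = -267
Area = |Σ|/2 = 133.5.
Hole:
Apply the shoelace formula: 2A = Σ (x_i·y_{i+1} − x_{i+1}·y_i), indices taken mod 4.
Σ = (8) + (4) + (4) + (2) = 18
Area = |Σ|/2 = 9.
Net area = 133.5 − 9 = 124.5.

124.5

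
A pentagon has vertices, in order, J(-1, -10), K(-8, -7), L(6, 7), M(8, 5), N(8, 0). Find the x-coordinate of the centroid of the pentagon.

Apply the shoelace formula. First the cross-terms c_i = x_i·y_{i+1} − x_{i+1}·y_i:
  -73, -14, -26, -40, -80  ⇒  2A = -233, A = -116.5.
Then Σ (x_i + x_{i+1})·c_i = -879, so x̄ = -879 / (6·(-116.5)) = 293/233.

293/233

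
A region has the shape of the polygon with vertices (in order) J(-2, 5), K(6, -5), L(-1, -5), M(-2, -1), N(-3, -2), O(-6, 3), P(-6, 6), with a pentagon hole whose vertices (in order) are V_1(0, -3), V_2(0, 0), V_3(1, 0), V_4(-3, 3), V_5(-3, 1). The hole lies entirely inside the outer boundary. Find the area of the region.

51

Outer boundary:
Σ = (-20) + (-35) + (-9) + (1) + (-21) + (-18) + (-18) = -120
Area = |Σ|/2 = 60.
Hole:
V_1→V_2: (0)(0) − (0)(-3) = 0
V_2→V_3: (0)(0) − (1)(0) = 0
V_3→V_4: (1)(3) − (-3)(0) = 3
V_4→V_5: (-3)(1) − (-3)(3) = 6
V_5→V_1: (-3)(-3) − (0)(1) = 9
Σ = 18
Area = |Σ|/2 = 9.
Net area = 60 − 9 = 51.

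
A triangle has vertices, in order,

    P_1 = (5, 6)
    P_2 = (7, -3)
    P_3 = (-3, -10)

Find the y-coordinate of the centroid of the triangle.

Apply the shoelace formula. First the cross-terms c_i = x_i·y_{i+1} − x_{i+1}·y_i:
  -57, -79, 32  ⇒  2A = -104, A = -52.
Then Σ (y_i + y_{i+1})·c_i = 728, so ȳ = 728 / (6·(-52)) = -7/3.

-7/3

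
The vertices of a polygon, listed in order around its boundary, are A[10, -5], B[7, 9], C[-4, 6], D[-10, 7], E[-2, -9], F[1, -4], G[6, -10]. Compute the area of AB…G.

A→B: (10)(9) − (7)(-5) = 125
B→C: (7)(6) − (-4)(9) = 78
C→D: (-4)(7) − (-10)(6) = 32
D→E: (-10)(-9) − (-2)(7) = 104
E→F: (-2)(-4) − (1)(-9) = 17
F→G: (1)(-10) − (6)(-4) = 14
G→A: (6)(-5) − (10)(-10) = 70
Σ = 440
Area = |Σ|/2 = 220.

220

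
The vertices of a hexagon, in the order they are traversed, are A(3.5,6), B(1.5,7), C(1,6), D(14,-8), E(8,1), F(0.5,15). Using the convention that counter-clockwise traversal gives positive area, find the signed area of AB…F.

Apply the shoelace formula: 2A = Σ (x_i·y_{i+1} − x_{i+1}·y_i), indices taken mod 6.
Σ = (15.5) + (2) + (-92) + (78) + (119.5) + (-49.5) = 73.5
Signed area = Σ/2 = 36.75 (positive ⇒ counter-clockwise traversal).

36.75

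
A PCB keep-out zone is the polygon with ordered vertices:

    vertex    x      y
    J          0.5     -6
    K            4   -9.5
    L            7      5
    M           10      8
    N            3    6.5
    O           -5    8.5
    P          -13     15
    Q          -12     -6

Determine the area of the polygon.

289.625

Σ = (19.25) + (86.5) + (6) + (41) + (58) + (35.5) + (258) + (75) = 579.25
Area = |Σ|/2 = 289.625.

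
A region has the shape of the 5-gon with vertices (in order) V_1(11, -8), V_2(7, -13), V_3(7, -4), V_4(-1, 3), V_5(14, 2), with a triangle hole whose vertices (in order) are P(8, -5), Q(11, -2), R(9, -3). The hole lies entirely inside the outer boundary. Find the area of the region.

91

Outer boundary:
Σ = (-87) + (63) + (17) + (-44) + (-134) = -185
Area = |Σ|/2 = 92.5.
Hole:
Apply Gauss's area formula: 2A = Σ (x_i·y_{i+1} − x_{i+1}·y_i), indices taken mod 3.
Σ = (39) + (-15) + (-21) = 3
Area = |Σ|/2 = 1.5.
Net area = 92.5 − 1.5 = 91.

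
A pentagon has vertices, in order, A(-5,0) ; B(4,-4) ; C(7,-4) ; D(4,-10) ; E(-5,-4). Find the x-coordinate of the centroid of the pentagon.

2/3

Apply the surveyor's formula. First the cross-terms c_i = x_i·y_{i+1} − x_{i+1}·y_i:
  20, 12, -54, -66, -20  ⇒  2A = -108, A = -54.
Then Σ (x_i + x_{i+1})·c_i = -216, so x̄ = -216 / (6·(-54)) = 2/3.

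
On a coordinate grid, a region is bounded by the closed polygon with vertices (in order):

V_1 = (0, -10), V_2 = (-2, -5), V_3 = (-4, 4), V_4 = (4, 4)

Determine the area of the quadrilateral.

60

Apply the shoelace (surveyor's) formula: 2A = Σ (x_i·y_{i+1} − x_{i+1}·y_i), indices taken mod 4.
V_1→V_2: (0)(-5) − (-2)(-10) = -20
V_2→V_3: (-2)(4) − (-4)(-5) = -28
V_3→V_4: (-4)(4) − (4)(4) = -32
V_4→V_1: (4)(-10) − (0)(4) = -40
Σ = -120
Area = |Σ|/2 = 60.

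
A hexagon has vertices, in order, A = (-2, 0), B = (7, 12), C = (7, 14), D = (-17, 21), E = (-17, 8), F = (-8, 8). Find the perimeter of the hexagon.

|AB| = √((9)² + (12)²) = √225 = 15
|BC| = √((0)² + (2)²) = √4 = 2
|CD| = √((-24)² + (7)²) = √625 = 25
|DE| = √((0)² + (-13)²) = √169 = 13
|EF| = √((9)² + (0)²) = √81 = 9
|FA| = √((6)² + (-8)²) = √100 = 10
Perimeter = 15 + 2 + 25 + 13 + 9 + 10 = 74.

74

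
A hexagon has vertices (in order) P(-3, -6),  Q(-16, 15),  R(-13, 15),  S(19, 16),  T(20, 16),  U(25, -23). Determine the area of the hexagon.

Apply Gauss's area formula: 2A = Σ (x_i·y_{i+1} − x_{i+1}·y_i), indices taken mod 6.
P→Q: (-3)(15) − (-16)(-6) = -141
Q→R: (-16)(15) − (-13)(15) = -45
R→S: (-13)(16) − (19)(15) = -493
S→T: (19)(16) − (20)(16) = -16
T→U: (20)(-23) − (25)(16) = -860
U→P: (25)(-6) − (-3)(-23) = -219
Σ = -1774
Area = |Σ|/2 = 887.

887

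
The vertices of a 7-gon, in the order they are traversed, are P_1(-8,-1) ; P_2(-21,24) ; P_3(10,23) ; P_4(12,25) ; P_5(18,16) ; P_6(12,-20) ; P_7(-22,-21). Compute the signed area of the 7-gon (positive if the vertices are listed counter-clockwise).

-1305

Apply Gauss's area formula: 2A = Σ (x_i·y_{i+1} − x_{i+1}·y_i), indices taken mod 7.
Cross-terms: -213, -723, -26, -258, -552, -692, -146  ⇒  Σ = -2610
Signed area = Σ/2 = -1305 (negative ⇒ clockwise traversal).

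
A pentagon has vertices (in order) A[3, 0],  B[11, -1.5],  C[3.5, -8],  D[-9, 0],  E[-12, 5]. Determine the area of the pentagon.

Apply the surveyor's formula: 2A = Σ (x_i·y_{i+1} − x_{i+1}·y_i), indices taken mod 5.
A→B: (3)(-1.5) − (11)(0) = -4.5
B→C: (11)(-8) − (3.5)(-1.5) = -82.75
C→D: (3.5)(0) − (-9)(-8) = -72
D→E: (-9)(5) − (-12)(0) = -45
E→A: (-12)(0) − (3)(5) = -15
Σ = -219.25
Area = |Σ|/2 = 109.625.

109.625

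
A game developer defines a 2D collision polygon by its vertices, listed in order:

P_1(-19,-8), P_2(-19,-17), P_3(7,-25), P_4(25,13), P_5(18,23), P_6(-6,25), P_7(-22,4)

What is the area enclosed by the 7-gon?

Apply the surveyor's formula: 2A = Σ (x_i·y_{i+1} − x_{i+1}·y_i), indices taken mod 7.
Σ = (171) + (594) + (716) + (341) + (588) + (526) + (252) = 3188
Area = |Σ|/2 = 1594.

1594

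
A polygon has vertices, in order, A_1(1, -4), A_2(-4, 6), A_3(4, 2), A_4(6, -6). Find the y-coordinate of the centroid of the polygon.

Apply the shoelace formula. First the cross-terms c_i = x_i·y_{i+1} − x_{i+1}·y_i:
  -10, -32, -36, -18  ⇒  2A = -96, A = -48.
Then Σ (y_i + y_{i+1})·c_i = 48, so ȳ = 48 / (6·(-48)) = -1/6.

-1/6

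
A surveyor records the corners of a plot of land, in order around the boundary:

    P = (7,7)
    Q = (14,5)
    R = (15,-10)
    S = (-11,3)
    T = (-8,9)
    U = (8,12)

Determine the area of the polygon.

307

Apply Gauss's area formula: 2A = Σ (x_i·y_{i+1} − x_{i+1}·y_i), indices taken mod 6.
Σ = (-63) + (-215) + (-65) + (-75) + (-168) + (-28) = -614
Area = |Σ|/2 = 307.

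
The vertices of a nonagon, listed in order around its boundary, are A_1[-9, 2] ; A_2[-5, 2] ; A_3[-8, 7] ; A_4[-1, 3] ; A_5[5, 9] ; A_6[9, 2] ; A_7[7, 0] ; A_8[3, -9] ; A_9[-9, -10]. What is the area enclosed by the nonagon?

Apply the shoelace formula: 2A = Σ (x_i·y_{i+1} − x_{i+1}·y_i), indices taken mod 9.
Cross-terms: -8, -19, -17, -24, -71, -14, -63, -111, -108  ⇒  Σ = -435
Area = |Σ|/2 = 217.5.

217.5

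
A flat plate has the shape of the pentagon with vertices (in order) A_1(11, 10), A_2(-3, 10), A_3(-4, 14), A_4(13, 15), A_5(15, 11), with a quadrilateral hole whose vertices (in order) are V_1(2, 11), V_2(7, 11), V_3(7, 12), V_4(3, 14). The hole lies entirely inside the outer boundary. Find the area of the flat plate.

Outer boundary:
Apply the surveyor's formula: 2A = Σ (x_i·y_{i+1} − x_{i+1}·y_i), indices taken mod 5.
Cross-terms: 140, -2, -242, -82, 29  ⇒  Σ = -157
Area = |Σ|/2 = 78.5.
Hole:
Apply the surveyor's formula: 2A = Σ (x_i·y_{i+1} − x_{i+1}·y_i), indices taken mod 4.
Cross-terms: -55, 7, 62, 5  ⇒  Σ = 19
Area = |Σ|/2 = 9.5.
Net area = 78.5 − 9.5 = 69.

69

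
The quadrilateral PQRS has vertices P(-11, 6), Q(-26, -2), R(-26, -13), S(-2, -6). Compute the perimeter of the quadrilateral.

68

|PQ| = √((-15)² + (-8)²) = √289 = 17
|QR| = √((0)² + (-11)²) = √121 = 11
|RS| = √((24)² + (7)²) = √625 = 25
|SP| = √((-9)² + (12)²) = √225 = 15
Perimeter = 17 + 11 + 25 + 15 = 68.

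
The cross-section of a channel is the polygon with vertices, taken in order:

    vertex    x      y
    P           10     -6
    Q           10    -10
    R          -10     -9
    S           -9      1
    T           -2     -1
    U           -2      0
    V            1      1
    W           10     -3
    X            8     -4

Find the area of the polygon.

P→Q: (10)(-10) − (10)(-6) = -40
Q→R: (10)(-9) − (-10)(-10) = -190
R→S: (-10)(1) − (-9)(-9) = -91
S→T: (-9)(-1) − (-2)(1) = 11
T→U: (-2)(0) − (-2)(-1) = -2
U→V: (-2)(1) − (1)(0) = -2
V→W: (1)(-3) − (10)(1) = -13
W→X: (10)(-4) − (8)(-3) = -16
X→P: (8)(-6) − (10)(-4) = -8
Σ = -351
Area = |Σ|/2 = 175.5.

175.5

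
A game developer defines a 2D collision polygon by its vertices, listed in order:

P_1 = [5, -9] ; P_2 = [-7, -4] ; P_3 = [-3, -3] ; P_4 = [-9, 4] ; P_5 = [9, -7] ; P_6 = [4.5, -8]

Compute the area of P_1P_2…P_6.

63.5

Apply the shoelace formula: 2A = Σ (x_i·y_{i+1} − x_{i+1}·y_i), indices taken mod 6.
Cross-terms: -83, 9, -39, 27, -40.5, -0.5  ⇒  Σ = -127
Area = |Σ|/2 = 63.5.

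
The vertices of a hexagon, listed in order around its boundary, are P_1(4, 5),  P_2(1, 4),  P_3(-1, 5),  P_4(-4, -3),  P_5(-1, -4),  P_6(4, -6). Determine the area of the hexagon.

61

Σ = (11) + (9) + (23) + (13) + (22) + (44) = 122
Area = |Σ|/2 = 61.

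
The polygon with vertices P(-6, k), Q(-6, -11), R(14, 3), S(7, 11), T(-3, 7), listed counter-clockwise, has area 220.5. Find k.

The doubled signed area Σ (x_i y_{i+1} − x_{i+1} y_i) is linear in k.
With k=0 it equals 459; the coefficient of k is 3 (from the two edges through P).
So 3·k + 459 = 2·220.5 = 441 ⇒ k = -6.

-6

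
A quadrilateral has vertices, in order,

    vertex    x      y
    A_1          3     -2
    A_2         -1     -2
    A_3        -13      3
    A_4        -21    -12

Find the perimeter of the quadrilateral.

|A_1A_2| = √((-4)² + (0)²) = √16 = 4
|A_2A_3| = √((-12)² + (5)²) = √169 = 13
|A_3A_4| = √((-8)² + (-15)²) = √289 = 17
|A_4A_1| = √((24)² + (10)²) = √676 = 26
Perimeter = 4 + 13 + 17 + 26 = 60.

60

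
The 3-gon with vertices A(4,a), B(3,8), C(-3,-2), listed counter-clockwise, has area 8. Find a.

Write out the shoelace sum; only the two edges meeting at A involve a:
2·Area = [((-3)·a − 4·(-2)) + (4·8 − 3·a)] + 18
       = -6·a + 58 = 16
⇒ a = 7.

7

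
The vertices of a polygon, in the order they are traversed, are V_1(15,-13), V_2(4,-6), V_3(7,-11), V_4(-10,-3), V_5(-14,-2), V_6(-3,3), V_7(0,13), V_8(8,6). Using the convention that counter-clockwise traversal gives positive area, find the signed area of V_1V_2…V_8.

-289

Apply Gauss's area formula: 2A = Σ (x_i·y_{i+1} − x_{i+1}·y_i), indices taken mod 8.
Σ = (-38) + (-2) + (-131) + (-22) + (-48) + (-39) + (-104) + (-194) = -578
Signed area = Σ/2 = -289 (negative ⇒ clockwise traversal).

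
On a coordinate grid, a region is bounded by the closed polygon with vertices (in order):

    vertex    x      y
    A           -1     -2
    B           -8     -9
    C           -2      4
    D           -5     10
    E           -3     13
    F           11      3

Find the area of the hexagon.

Apply Gauss's area formula: 2A = Σ (x_i·y_{i+1} − x_{i+1}·y_i), indices taken mod 6.
Σ = (-7) + (-50) + (0) + (-35) + (-152) + (-19) = -263
Area = |Σ|/2 = 131.5.

131.5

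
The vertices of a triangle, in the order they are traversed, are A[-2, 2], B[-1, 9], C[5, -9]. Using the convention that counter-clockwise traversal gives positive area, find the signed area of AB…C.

A→B: (-2)(9) − (-1)(2) = -16
B→C: (-1)(-9) − (5)(9) = -36
C→A: (5)(2) − (-2)(-9) = -8
Σ = -60
Signed area = Σ/2 = -30 (negative ⇒ clockwise traversal).

-30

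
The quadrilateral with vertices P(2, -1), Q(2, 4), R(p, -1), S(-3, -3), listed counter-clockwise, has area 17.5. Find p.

-3

The doubled signed area Σ (x_i y_{i+1} − x_{i+1} y_i) is linear in p.
With p=0 it equals 14; the coefficient of p is -7 (from the two edges through R).
So -7·p + 14 = 2·17.5 = 35 ⇒ p = -3.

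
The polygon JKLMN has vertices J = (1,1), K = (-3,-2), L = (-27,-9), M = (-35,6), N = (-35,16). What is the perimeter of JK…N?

96

|JK| = √((-4)² + (-3)²) = √25 = 5
|KL| = √((-24)² + (-7)²) = √625 = 25
|LM| = √((-8)² + (15)²) = √289 = 17
|MN| = √((0)² + (10)²) = √100 = 10
|NJ| = √((36)² + (-15)²) = √1521 = 39
Perimeter = 5 + 25 + 17 + 10 + 39 = 96.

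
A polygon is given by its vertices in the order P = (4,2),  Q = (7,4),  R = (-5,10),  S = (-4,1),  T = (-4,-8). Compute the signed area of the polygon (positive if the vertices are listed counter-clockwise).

93.5

Σ = (2) + (90) + (35) + (36) + (24) = 187
Signed area = Σ/2 = 93.5 (positive ⇒ counter-clockwise traversal).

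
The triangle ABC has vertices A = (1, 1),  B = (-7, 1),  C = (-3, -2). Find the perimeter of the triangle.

18

|AB| = √((-8)² + (0)²) = √64 = 8
|BC| = √((4)² + (-3)²) = √25 = 5
|CA| = √((4)² + (3)²) = √25 = 5
Perimeter = 8 + 5 + 5 = 18.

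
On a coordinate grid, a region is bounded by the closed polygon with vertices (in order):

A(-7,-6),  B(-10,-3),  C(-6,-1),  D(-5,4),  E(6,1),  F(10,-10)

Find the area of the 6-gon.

152.5

A→B: (-7)(-3) − (-10)(-6) = -39
B→C: (-10)(-1) − (-6)(-3) = -8
C→D: (-6)(4) − (-5)(-1) = -29
D→E: (-5)(1) − (6)(4) = -29
E→F: (6)(-10) − (10)(1) = -70
F→A: (10)(-6) − (-7)(-10) = -130
Σ = -305
Area = |Σ|/2 = 152.5.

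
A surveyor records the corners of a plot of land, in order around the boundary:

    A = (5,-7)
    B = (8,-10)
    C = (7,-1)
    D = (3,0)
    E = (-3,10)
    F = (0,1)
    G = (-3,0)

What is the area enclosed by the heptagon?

61

Apply Gauss's area formula: 2A = Σ (x_i·y_{i+1} − x_{i+1}·y_i), indices taken mod 7.
Cross-terms: 6, 62, 3, 30, -3, 3, 21  ⇒  Σ = 122
Area = |Σ|/2 = 61.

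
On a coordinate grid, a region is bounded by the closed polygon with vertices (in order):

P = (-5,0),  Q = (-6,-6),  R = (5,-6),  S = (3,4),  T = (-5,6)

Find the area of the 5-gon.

101

Cross-terms: 30, 66, 38, 38, 30  ⇒  Σ = 202
Area = |Σ|/2 = 101.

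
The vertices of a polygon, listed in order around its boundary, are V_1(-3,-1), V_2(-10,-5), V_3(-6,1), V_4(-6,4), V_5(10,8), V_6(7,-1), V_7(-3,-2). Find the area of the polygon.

Apply the shoelace (surveyor's) formula: 2A = Σ (x_i·y_{i+1} − x_{i+1}·y_i), indices taken mod 7.
Σ = (5) + (-40) + (-18) + (-88) + (-66) + (-17) + (-3) = -227
Area = |Σ|/2 = 113.5.

113.5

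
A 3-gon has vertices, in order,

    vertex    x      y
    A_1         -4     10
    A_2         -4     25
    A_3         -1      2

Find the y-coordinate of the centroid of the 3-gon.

Apply the shoelace (surveyor's) formula. First the cross-terms c_i = x_i·y_{i+1} − x_{i+1}·y_i:
  -60, 17, -2  ⇒  2A = -45, A = -22.5.
Then Σ (y_i + y_{i+1})·c_i = -1665, so ȳ = -1665 / (6·(-22.5)) = 37/3.

37/3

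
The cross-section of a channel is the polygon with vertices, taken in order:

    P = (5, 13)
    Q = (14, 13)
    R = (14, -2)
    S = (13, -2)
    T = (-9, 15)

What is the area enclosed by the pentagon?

P→Q: (5)(13) − (14)(13) = -117
Q→R: (14)(-2) − (14)(13) = -210
R→S: (14)(-2) − (13)(-2) = -2
S→T: (13)(15) − (-9)(-2) = 177
T→P: (-9)(13) − (5)(15) = -192
Σ = -344
Area = |Σ|/2 = 172.

172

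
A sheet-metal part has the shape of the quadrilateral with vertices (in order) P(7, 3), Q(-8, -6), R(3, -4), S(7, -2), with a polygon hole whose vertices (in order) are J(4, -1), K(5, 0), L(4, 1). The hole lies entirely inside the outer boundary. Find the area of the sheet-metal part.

43.5

Outer boundary:
Cross-terms: -18, 50, 22, 35  ⇒  Σ = 89
Area = |Σ|/2 = 44.5.
Hole:
Σ = (5) + (5) + (-8) = 2
Area = |Σ|/2 = 1.
Net area = 44.5 − 1 = 43.5.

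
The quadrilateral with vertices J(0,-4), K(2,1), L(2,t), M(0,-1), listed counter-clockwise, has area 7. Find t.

5

Write out the shoelace sum; only the two edges meeting at L involve t:
2·Area = [(2·t − 2·1) + (2·(-1) − 0·t)] + 8
       = 2·t + 4 = 14
⇒ t = 5.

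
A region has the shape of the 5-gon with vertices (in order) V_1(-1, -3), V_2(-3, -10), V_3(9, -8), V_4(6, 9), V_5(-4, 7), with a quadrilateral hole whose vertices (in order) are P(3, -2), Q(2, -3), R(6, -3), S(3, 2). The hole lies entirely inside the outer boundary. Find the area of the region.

162.5

Outer boundary:
Apply the shoelace formula: 2A = Σ (x_i·y_{i+1} − x_{i+1}·y_i), indices taken mod 5.
V_1→V_2: (-1)(-10) − (-3)(-3) = 1
V_2→V_3: (-3)(-8) − (9)(-10) = 114
V_3→V_4: (9)(9) − (6)(-8) = 129
V_4→V_5: (6)(7) − (-4)(9) = 78
V_5→V_1: (-4)(-3) − (-1)(7) = 19
Σ = 341
Area = |Σ|/2 = 170.5.
Hole:
Cross-terms: -5, 12, 21, -12  ⇒  Σ = 16
Area = |Σ|/2 = 8.
Net area = 170.5 − 8 = 162.5.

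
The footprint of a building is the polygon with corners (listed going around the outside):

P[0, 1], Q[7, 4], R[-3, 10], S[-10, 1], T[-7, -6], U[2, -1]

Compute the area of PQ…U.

130

Apply the surveyor's formula: 2A = Σ (x_i·y_{i+1} − x_{i+1}·y_i), indices taken mod 6.
Σ = (-7) + (82) + (97) + (67) + (19) + (2) = 260
Area = |Σ|/2 = 130.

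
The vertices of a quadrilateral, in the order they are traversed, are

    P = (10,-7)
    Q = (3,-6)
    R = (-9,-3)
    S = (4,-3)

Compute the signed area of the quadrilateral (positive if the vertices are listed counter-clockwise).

-30.5

Apply the surveyor's formula: 2A = Σ (x_i·y_{i+1} − x_{i+1}·y_i), indices taken mod 4.
P→Q: (10)(-6) − (3)(-7) = -39
Q→R: (3)(-3) − (-9)(-6) = -63
R→S: (-9)(-3) − (4)(-3) = 39
S→P: (4)(-7) − (10)(-3) = 2
Σ = -61
Signed area = Σ/2 = -30.5 (negative ⇒ clockwise traversal).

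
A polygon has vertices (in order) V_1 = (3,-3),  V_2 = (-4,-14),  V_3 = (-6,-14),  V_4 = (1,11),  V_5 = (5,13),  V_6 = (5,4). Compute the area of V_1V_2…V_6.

124

Apply the surveyor's formula: 2A = Σ (x_i·y_{i+1} − x_{i+1}·y_i), indices taken mod 6.
V_1→V_2: (3)(-14) − (-4)(-3) = -54
V_2→V_3: (-4)(-14) − (-6)(-14) = -28
V_3→V_4: (-6)(11) − (1)(-14) = -52
V_4→V_5: (1)(13) − (5)(11) = -42
V_5→V_6: (5)(4) − (5)(13) = -45
V_6→V_1: (5)(-3) − (3)(4) = -27
Σ = -248
Area = |Σ|/2 = 124.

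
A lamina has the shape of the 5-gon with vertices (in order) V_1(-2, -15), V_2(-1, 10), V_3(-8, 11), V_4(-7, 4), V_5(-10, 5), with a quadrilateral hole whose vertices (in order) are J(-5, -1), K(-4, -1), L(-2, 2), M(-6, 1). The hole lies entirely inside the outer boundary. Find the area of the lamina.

116

Outer boundary:
Cross-terms: -35, 69, 45, 5, 160  ⇒  Σ = 244
Area = |Σ|/2 = 122.
Hole:
Apply the shoelace formula: 2A = Σ (x_i·y_{i+1} − x_{i+1}·y_i), indices taken mod 4.
Σ = (1) + (-10) + (10) + (11) = 12
Area = |Σ|/2 = 6.
Net area = 122 − 6 = 116.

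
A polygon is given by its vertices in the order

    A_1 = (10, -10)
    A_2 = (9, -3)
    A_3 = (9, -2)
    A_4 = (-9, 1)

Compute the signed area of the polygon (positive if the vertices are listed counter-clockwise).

Σ = (60) + (9) + (-9) + (80) = 140
Signed area = Σ/2 = 70 (positive ⇒ counter-clockwise traversal).

70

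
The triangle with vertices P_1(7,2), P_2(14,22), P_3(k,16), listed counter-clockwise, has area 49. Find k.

7

Write out the shoelace sum; only the two edges meeting at P_3 involve k:
2·Area = [(14·16 − k·22) + (k·2 − 7·16)] + 126
       = -20·k + 238 = 98
⇒ k = 7.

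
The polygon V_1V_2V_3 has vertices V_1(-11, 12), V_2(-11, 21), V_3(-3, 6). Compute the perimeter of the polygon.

|V_1V_2| = √((0)² + (9)²) = √81 = 9
|V_2V_3| = √((8)² + (-15)²) = √289 = 17
|V_3V_1| = √((-8)² + (6)²) = √100 = 10
Perimeter = 9 + 17 + 10 = 36.

36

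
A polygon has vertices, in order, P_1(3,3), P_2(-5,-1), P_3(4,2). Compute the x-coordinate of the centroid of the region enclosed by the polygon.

Apply the surveyor's formula. First the cross-terms c_i = x_i·y_{i+1} − x_{i+1}·y_i:
  12, -6, 6  ⇒  2A = 12, A = 6.
Then Σ (x_i + x_{i+1})·c_i = 24, so x̄ = 24 / (6·6) = 2/3.

2/3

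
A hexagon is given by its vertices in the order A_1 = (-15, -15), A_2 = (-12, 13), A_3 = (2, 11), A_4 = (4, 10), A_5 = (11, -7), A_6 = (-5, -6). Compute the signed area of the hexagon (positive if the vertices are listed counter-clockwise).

-405.5

Σ = (-375) + (-158) + (-24) + (-138) + (-101) + (-15) = -811
Signed area = Σ/2 = -405.5 (negative ⇒ clockwise traversal).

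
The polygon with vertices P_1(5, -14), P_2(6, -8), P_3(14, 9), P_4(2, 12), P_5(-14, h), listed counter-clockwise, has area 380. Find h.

-12

Write out the shoelace sum; only the two edges meeting at P_5 involve h:
2·Area = [(2·h − (-14)·12) + ((-14)·(-14) − 5·h)] + 360
       = -3·h + 724 = 760
⇒ h = -12.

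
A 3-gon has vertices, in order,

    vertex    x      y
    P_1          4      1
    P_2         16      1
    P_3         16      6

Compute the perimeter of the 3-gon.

|P_1P_2| = √((12)² + (0)²) = √144 = 12
|P_2P_3| = √((0)² + (5)²) = √25 = 5
|P_3P_1| = √((-12)² + (-5)²) = √169 = 13
Perimeter = 12 + 5 + 13 = 30.

30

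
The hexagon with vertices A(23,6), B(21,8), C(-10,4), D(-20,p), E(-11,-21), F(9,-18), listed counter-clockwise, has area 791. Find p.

5

The doubled signed area Σ (x_i y_{i+1} − x_{i+1} y_i) is linear in p.
With p=0 it equals 1577; the coefficient of p is 1 (from the two edges through D).
So 1·p + 1577 = 2·791 = 1582 ⇒ p = 5.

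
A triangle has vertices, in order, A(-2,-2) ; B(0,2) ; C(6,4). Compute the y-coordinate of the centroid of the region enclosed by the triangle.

Apply the shoelace (surveyor's) formula. First the cross-terms c_i = x_i·y_{i+1} − x_{i+1}·y_i:
  -4, -12, -4  ⇒  2A = -20, A = -10.
Then Σ (y_i + y_{i+1})·c_i = -80, so ȳ = -80 / (6·(-10)) = 4/3.

4/3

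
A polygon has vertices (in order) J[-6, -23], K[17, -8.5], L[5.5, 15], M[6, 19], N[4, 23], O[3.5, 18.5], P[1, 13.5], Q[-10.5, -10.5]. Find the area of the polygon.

576.125

Cross-terms: 442, 301.75, 14.5, 62, -6.5, 28.75, 131.25, 178.5  ⇒  Σ = 1152.25
Area = |Σ|/2 = 576.125.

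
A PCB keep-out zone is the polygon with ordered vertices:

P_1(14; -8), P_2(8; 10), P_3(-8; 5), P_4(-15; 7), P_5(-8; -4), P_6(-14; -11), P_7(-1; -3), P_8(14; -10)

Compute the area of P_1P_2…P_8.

301

Apply Gauss's area formula: 2A = Σ (x_i·y_{i+1} − x_{i+1}·y_i), indices taken mod 8.
P_1→P_2: (14)(10) − (8)(-8) = 204
P_2→P_3: (8)(5) − (-8)(10) = 120
P_3→P_4: (-8)(7) − (-15)(5) = 19
P_4→P_5: (-15)(-4) − (-8)(7) = 116
P_5→P_6: (-8)(-11) − (-14)(-4) = 32
P_6→P_7: (-14)(-3) − (-1)(-11) = 31
P_7→P_8: (-1)(-10) − (14)(-3) = 52
P_8→P_1: (14)(-8) − (14)(-10) = 28
Σ = 602
Area = |Σ|/2 = 301.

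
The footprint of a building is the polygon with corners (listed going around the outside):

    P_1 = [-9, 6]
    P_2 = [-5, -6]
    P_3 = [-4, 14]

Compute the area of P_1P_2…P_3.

46

Σ = (84) + (-94) + (102) = 92
Area = |Σ|/2 = 46.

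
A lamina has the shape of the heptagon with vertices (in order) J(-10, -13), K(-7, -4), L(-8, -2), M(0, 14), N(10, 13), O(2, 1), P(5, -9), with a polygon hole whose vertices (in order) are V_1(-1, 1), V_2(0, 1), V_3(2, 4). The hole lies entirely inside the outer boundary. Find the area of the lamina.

Outer boundary:
Σ = (-51) + (-18) + (-112) + (-140) + (-16) + (-23) + (-155) = -515
Area = |Σ|/2 = 257.5.
Hole:
Apply the shoelace formula: 2A = Σ (x_i·y_{i+1} − x_{i+1}·y_i), indices taken mod 3.
Σ = (-1) + (-2) + (6) = 3
Area = |Σ|/2 = 1.5.
Net area = 257.5 − 1.5 = 256.

256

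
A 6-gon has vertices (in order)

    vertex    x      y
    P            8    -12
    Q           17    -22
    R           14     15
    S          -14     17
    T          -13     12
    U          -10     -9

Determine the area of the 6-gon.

Apply the shoelace formula: 2A = Σ (x_i·y_{i+1} − x_{i+1}·y_i), indices taken mod 6.
Σ = (28) + (563) + (448) + (53) + (237) + (192) = 1521
Area = |Σ|/2 = 760.5.

760.5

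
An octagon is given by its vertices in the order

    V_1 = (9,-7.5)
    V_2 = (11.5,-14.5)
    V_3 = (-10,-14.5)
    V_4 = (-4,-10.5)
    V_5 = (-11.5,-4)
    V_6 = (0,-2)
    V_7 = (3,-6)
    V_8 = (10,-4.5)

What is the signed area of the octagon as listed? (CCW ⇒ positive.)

-186.375

Apply the shoelace (surveyor's) formula: 2A = Σ (x_i·y_{i+1} − x_{i+1}·y_i), indices taken mod 8.
V_1→V_2: (9)(-14.5) − (11.5)(-7.5) = -44.25
V_2→V_3: (11.5)(-14.5) − (-10)(-14.5) = -311.75
V_3→V_4: (-10)(-10.5) − (-4)(-14.5) = 47
V_4→V_5: (-4)(-4) − (-11.5)(-10.5) = -104.75
V_5→V_6: (-11.5)(-2) − (0)(-4) = 23
V_6→V_7: (0)(-6) − (3)(-2) = 6
V_7→V_8: (3)(-4.5) − (10)(-6) = 46.5
V_8→V_1: (10)(-7.5) − (9)(-4.5) = -34.5
Σ = -372.75
Signed area = Σ/2 = -186.375 (negative ⇒ clockwise traversal).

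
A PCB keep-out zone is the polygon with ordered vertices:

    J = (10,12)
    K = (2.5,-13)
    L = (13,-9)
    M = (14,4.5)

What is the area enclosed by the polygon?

Apply the shoelace (surveyor's) formula: 2A = Σ (x_i·y_{i+1} − x_{i+1}·y_i), indices taken mod 4.
Σ = (-160) + (146.5) + (184.5) + (123) = 294
Area = |Σ|/2 = 147.

147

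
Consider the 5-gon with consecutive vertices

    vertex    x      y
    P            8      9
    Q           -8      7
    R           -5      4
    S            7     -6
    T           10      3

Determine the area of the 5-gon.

Apply the shoelace formula: 2A = Σ (x_i·y_{i+1} − x_{i+1}·y_i), indices taken mod 5.
Cross-terms: 128, 3, 2, 81, 66  ⇒  Σ = 280
Area = |Σ|/2 = 140.

140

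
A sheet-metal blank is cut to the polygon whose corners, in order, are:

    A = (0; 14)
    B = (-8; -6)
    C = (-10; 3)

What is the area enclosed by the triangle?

56

Apply the surveyor's formula: 2A = Σ (x_i·y_{i+1} − x_{i+1}·y_i), indices taken mod 3.
Σ = (112) + (-84) + (-140) = -112
Area = |Σ|/2 = 56.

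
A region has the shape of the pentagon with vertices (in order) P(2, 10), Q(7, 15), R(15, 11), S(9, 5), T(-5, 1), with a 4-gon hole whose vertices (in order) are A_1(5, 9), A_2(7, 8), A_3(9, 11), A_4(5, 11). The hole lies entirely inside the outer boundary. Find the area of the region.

Outer boundary:
Σ = (-40) + (-148) + (-24) + (34) + (-52) = -230
Area = |Σ|/2 = 115.
Hole:
Σ = (-23) + (5) + (44) + (-10) = 16
Area = |Σ|/2 = 8.
Net area = 115 − 8 = 107.

107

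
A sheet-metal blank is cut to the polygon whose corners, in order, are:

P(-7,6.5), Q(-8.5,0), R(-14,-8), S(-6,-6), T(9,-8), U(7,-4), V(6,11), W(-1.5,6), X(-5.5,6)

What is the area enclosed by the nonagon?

232.5

Apply the surveyor's formula: 2A = Σ (x_i·y_{i+1} − x_{i+1}·y_i), indices taken mod 9.
P→Q: (-7)(0) − (-8.5)(6.5) = 55.25
Q→R: (-8.5)(-8) − (-14)(0) = 68
R→S: (-14)(-6) − (-6)(-8) = 36
S→T: (-6)(-8) − (9)(-6) = 102
T→U: (9)(-4) − (7)(-8) = 20
U→V: (7)(11) − (6)(-4) = 101
V→W: (6)(6) − (-1.5)(11) = 52.5
W→X: (-1.5)(6) − (-5.5)(6) = 24
X→P: (-5.5)(6.5) − (-7)(6) = 6.25
Σ = 465
Area = |Σ|/2 = 232.5.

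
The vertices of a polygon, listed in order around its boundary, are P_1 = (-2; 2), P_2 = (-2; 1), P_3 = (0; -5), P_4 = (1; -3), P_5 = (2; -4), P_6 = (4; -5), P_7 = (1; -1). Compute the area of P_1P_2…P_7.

Cross-terms: 2, 10, 5, 2, 6, 1, 0  ⇒  Σ = 26
Area = |Σ|/2 = 13.

13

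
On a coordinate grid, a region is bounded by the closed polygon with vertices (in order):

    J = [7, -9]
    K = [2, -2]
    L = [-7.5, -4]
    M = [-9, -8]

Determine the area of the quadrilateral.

J→K: (7)(-2) − (2)(-9) = 4
K→L: (2)(-4) − (-7.5)(-2) = -23
L→M: (-7.5)(-8) − (-9)(-4) = 24
M→J: (-9)(-9) − (7)(-8) = 137
Σ = 142
Area = |Σ|/2 = 71.

71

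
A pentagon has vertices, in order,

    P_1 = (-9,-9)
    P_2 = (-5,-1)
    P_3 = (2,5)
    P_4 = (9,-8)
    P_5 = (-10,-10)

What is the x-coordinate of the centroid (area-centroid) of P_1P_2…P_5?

Apply the shoelace (surveyor's) formula. First the cross-terms c_i = x_i·y_{i+1} − x_{i+1}·y_i:
  -36, -23, -61, -170, 0  ⇒  2A = -290, A = -145.
Then Σ (x_i + x_{i+1})·c_i = 72, so x̄ = 72 / (6·(-145)) = -12/145.

-12/145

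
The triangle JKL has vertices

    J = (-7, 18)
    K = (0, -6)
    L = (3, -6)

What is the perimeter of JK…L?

|JK| = √((7)² + (-24)²) = √625 = 25
|KL| = √((3)² + (0)²) = √9 = 3
|LJ| = √((-10)² + (24)²) = √676 = 26
Perimeter = 25 + 3 + 26 = 54.

54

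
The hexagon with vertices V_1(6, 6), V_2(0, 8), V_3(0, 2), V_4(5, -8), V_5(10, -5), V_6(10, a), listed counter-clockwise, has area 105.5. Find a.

The doubled signed area Σ (x_i y_{i+1} − x_{i+1} y_i) is linear in a.
With a=0 it equals 203; the coefficient of a is 4 (from the two edges through V_6).
So 4·a + 203 = 2·105.5 = 211 ⇒ a = 2.

2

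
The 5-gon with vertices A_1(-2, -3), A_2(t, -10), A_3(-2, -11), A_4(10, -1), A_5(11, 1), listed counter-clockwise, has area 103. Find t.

-13

The doubled signed area Σ (x_i y_{i+1} − x_{i+1} y_i) is linear in t.
With t=0 it equals 102; the coefficient of t is -8 (from the two edges through A_2).
So -8·t + 102 = 2·103 = 206 ⇒ t = -13.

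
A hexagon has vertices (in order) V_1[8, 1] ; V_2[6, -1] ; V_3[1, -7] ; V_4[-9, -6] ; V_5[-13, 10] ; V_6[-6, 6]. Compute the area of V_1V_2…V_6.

Apply the shoelace (surveyor's) formula: 2A = Σ (x_i·y_{i+1} − x_{i+1}·y_i), indices taken mod 6.
V_1→V_2: (8)(-1) − (6)(1) = -14
V_2→V_3: (6)(-7) − (1)(-1) = -41
V_3→V_4: (1)(-6) − (-9)(-7) = -69
V_4→V_5: (-9)(10) − (-13)(-6) = -168
V_5→V_6: (-13)(6) − (-6)(10) = -18
V_6→V_1: (-6)(1) − (8)(6) = -54
Σ = -364
Area = |Σ|/2 = 182.

182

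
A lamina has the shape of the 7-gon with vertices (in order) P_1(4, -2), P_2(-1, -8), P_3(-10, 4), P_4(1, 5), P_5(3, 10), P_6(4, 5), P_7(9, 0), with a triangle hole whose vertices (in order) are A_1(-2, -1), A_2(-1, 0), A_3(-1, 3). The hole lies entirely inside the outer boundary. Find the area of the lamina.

Outer boundary:
Apply the shoelace formula: 2A = Σ (x_i·y_{i+1} − x_{i+1}·y_i), indices taken mod 7.
P_1→P_2: (4)(-8) − (-1)(-2) = -34
P_2→P_3: (-1)(4) − (-10)(-8) = -84
P_3→P_4: (-10)(5) − (1)(4) = -54
P_4→P_5: (1)(10) − (3)(5) = -5
P_5→P_6: (3)(5) − (4)(10) = -25
P_6→P_7: (4)(0) − (9)(5) = -45
P_7→P_1: (9)(-2) − (4)(0) = -18
Σ = -265
Area = |Σ|/2 = 132.5.
Hole:
A_1→A_2: (-2)(0) − (-1)(-1) = -1
A_2→A_3: (-1)(3) − (-1)(0) = -3
A_3→A_1: (-1)(-1) − (-2)(3) = 7
Σ = 3
Area = |Σ|/2 = 1.5.
Net area = 132.5 − 1.5 = 131.

131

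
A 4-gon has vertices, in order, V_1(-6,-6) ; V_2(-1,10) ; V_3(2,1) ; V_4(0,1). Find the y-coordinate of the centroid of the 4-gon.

521/237

Apply the surveyor's formula. First the cross-terms c_i = x_i·y_{i+1} − x_{i+1}·y_i:
  -66, -21, 2, 6  ⇒  2A = -79, A = -39.5.
Then Σ (y_i + y_{i+1})·c_i = -521, so ȳ = -521 / (6·(-39.5)) = 521/237.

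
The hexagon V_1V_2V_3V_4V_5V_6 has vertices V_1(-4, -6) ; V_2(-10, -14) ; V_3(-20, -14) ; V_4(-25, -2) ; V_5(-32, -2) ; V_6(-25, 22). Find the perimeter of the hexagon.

100

|V_1V_2| = √((-6)² + (-8)²) = √100 = 10
|V_2V_3| = √((-10)² + (0)²) = √100 = 10
|V_3V_4| = √((-5)² + (12)²) = √169 = 13
|V_4V_5| = √((-7)² + (0)²) = √49 = 7
|V_5V_6| = √((7)² + (24)²) = √625 = 25
|V_6V_1| = √((21)² + (-28)²) = √1225 = 35
Perimeter = 10 + 10 + 13 + 7 + 25 + 35 = 100.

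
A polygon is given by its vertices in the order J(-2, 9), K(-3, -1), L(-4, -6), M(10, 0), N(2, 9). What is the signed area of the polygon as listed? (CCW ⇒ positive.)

Apply Gauss's area formula: 2A = Σ (x_i·y_{i+1} − x_{i+1}·y_i), indices taken mod 5.
Σ = (29) + (14) + (60) + (90) + (36) = 229
Signed area = Σ/2 = 114.5 (positive ⇒ counter-clockwise traversal).

114.5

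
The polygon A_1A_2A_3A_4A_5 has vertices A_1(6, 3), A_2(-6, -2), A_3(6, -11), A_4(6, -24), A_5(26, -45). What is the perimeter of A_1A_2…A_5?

|A_1A_2| = √((-12)² + (-5)²) = √169 = 13
|A_2A_3| = √((12)² + (-9)²) = √225 = 15
|A_3A_4| = √((0)² + (-13)²) = √169 = 13
|A_4A_5| = √((20)² + (-21)²) = √841 = 29
|A_5A_1| = √((-20)² + (48)²) = √2704 = 52
Perimeter = 13 + 15 + 13 + 29 + 52 = 122.

122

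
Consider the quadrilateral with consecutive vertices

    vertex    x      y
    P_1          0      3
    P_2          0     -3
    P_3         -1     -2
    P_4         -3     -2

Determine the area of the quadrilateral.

8

P_1→P_2: (0)(-3) − (0)(3) = 0
P_2→P_3: (0)(-2) − (-1)(-3) = -3
P_3→P_4: (-1)(-2) − (-3)(-2) = -4
P_4→P_1: (-3)(3) − (0)(-2) = -9
Σ = -16
Area = |Σ|/2 = 8.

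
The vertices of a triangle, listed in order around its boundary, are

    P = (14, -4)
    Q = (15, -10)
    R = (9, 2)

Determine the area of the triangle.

12

Σ = (-80) + (120) + (-64) = -24
Area = |Σ|/2 = 12.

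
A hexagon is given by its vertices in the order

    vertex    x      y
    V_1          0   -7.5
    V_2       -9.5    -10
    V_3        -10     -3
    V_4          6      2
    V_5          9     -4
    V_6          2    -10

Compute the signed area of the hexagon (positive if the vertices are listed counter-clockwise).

Apply the shoelace formula: 2A = Σ (x_i·y_{i+1} − x_{i+1}·y_i), indices taken mod 6.
Σ = (-71.25) + (-71.5) + (-2) + (-42) + (-82) + (-15) = -283.75
Signed area = Σ/2 = -141.875 (negative ⇒ clockwise traversal).

-141.875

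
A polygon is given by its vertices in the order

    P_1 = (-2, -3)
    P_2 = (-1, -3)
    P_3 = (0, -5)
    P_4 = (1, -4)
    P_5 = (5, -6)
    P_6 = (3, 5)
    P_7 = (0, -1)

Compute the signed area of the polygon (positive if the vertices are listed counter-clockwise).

Apply the shoelace (surveyor's) formula: 2A = Σ (x_i·y_{i+1} − x_{i+1}·y_i), indices taken mod 7.
Σ = (3) + (5) + (5) + (14) + (43) + (-3) + (-2) = 65
Signed area = Σ/2 = 32.5 (positive ⇒ counter-clockwise traversal).

32.5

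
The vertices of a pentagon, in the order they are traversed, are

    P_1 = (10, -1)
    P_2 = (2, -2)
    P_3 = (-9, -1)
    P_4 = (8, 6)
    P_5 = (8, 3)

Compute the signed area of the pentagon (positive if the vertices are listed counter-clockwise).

Σ = (-18) + (-20) + (-46) + (-24) + (-38) = -146
Signed area = Σ/2 = -73 (negative ⇒ clockwise traversal).

-73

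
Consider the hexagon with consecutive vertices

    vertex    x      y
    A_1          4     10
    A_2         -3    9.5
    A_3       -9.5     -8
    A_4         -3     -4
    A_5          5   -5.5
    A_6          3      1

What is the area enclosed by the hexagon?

140.125

Apply the shoelace formula: 2A = Σ (x_i·y_{i+1} − x_{i+1}·y_i), indices taken mod 6.
Σ = (68) + (114.25) + (14) + (36.5) + (21.5) + (26) = 280.25
Area = |Σ|/2 = 140.125.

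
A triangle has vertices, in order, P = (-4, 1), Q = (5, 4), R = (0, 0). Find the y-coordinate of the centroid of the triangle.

Apply the shoelace (surveyor's) formula. First the cross-terms c_i = x_i·y_{i+1} − x_{i+1}·y_i:
  -21, 0, 0  ⇒  2A = -21, A = -10.5.
Then Σ (y_i + y_{i+1})·c_i = -105, so ȳ = -105 / (6·(-10.5)) = 5/3.

5/3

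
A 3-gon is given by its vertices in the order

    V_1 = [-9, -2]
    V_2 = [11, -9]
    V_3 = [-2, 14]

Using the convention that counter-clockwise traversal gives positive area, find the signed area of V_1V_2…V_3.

Apply the shoelace (surveyor's) formula: 2A = Σ (x_i·y_{i+1} − x_{i+1}·y_i), indices taken mod 3.
Σ = (103) + (136) + (130) = 369
Signed area = Σ/2 = 184.5 (positive ⇒ counter-clockwise traversal).

184.5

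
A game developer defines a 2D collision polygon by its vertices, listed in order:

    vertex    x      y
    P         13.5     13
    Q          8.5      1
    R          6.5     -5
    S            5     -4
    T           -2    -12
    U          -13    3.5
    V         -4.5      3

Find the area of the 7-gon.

P→Q: (13.5)(1) − (8.5)(13) = -97
Q→R: (8.5)(-5) − (6.5)(1) = -49
R→S: (6.5)(-4) − (5)(-5) = -1
S→T: (5)(-12) − (-2)(-4) = -68
T→U: (-2)(3.5) − (-13)(-12) = -163
U→V: (-13)(3) − (-4.5)(3.5) = -23.25
V→P: (-4.5)(13) − (13.5)(3) = -99
Σ = -500.25
Area = |Σ|/2 = 250.125.

250.125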